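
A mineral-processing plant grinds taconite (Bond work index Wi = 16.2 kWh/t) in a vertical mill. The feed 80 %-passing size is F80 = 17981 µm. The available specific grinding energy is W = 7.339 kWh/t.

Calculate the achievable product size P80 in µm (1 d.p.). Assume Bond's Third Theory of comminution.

W = 10 Wi (1/√P80 − 1/√F80)  [Bond]
1/√P80 = 1/√F80 + W/(10·Wi)
  = 7.3390/(10·16.2) + 1/√17981 = 0.045302 + 0.007457 = 0.052760
P80 = (1/0.052760)² = 18.9538² = 359.25 µm

P80 = 359.2 µm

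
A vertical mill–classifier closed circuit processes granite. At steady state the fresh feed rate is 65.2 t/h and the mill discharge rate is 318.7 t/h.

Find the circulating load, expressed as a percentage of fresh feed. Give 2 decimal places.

CL = 388.80 %

Discharge = new feed + return, hence
R = M − F = 318.7 − 65.2 = 253.5 t/h
CL = 100·R/F = 100·253.5/65.2 = 388.80 %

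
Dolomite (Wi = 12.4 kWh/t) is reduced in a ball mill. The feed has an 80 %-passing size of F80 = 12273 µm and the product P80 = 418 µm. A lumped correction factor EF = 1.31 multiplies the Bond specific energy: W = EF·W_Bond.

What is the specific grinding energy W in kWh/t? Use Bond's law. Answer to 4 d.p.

W = 10 Wi / √P80 − 10 Wi / √F80
1/√418 = 0.048912;  1/√12273 = 0.009027
W = 10·12.4·(0.048912 − 0.009027) = 4.9457 kWh/t
With EF = 1.31: W = 4.9457·1.31 = 6.4789 kWh/t

W = 6.4789 kWh/t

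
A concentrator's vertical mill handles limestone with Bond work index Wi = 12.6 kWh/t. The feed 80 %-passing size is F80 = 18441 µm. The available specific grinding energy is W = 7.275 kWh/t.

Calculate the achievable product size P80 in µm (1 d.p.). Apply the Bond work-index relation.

W = 10·Wi·[P80^(−½) − F80^(−½)]
1/√P80 = 1/√F80 + W/(10·Wi)
  = 7.2750/(10·12.6) + 1/√18441 = 0.057738 + 0.007364 = 0.065102
P80 = (1/0.065102)² = 15.3605² = 235.95 µm

P80 = 235.9 µm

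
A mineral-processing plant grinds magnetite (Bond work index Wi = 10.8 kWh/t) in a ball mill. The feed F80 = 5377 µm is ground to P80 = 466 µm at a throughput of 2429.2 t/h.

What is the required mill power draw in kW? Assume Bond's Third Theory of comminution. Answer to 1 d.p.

W = 10 Wi / √P80 − 10 Wi / √F80
W = 10·10.8·(1/√466 − 1/√5377) = 10·10.8·(0.032687) = 3.5302 kWh/t
Power = W × throughput = 3.5302 kWh/t × 2429.2 t/h = 8575.5 kW

P = 8575.5 kW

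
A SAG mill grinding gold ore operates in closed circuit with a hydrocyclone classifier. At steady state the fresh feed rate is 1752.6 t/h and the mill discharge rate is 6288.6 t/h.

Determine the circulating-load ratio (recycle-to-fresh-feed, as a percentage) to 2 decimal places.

CL = 258.82 %

Mill node: discharge = fresh + recycle.
R = M − F = 6288.6 − 1752.6 = 4536.0 t/h
CL = 100·R/F = 100·4536.0/1752.6 = 258.82 %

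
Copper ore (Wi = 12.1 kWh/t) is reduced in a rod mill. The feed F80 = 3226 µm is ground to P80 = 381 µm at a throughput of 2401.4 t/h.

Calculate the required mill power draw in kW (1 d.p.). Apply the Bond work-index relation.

P = 9770.5 kW

W = 10 Wi (P80^-0.5 − F80^-0.5)
W = 10·12.1·(1/√381 − 1/√3226) = 10·12.1·(0.033625) = 4.0687 kWh/t
Power = W × throughput = 4.0687 kWh/t × 2401.4 t/h = 9770.5 kW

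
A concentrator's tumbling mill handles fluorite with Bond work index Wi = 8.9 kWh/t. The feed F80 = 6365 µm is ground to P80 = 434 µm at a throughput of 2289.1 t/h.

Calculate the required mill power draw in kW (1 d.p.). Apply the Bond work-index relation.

Bond:  W = 10 Wi (1/√P − 1/√F)
W = 10·8.9·(1/√434 − 1/√6365) = 10·8.9·(0.035467) = 3.1566 kWh/t
Power = W × throughput = 3.1566 kWh/t × 2289.1 t/h = 7225.7 kW

P = 7225.7 kW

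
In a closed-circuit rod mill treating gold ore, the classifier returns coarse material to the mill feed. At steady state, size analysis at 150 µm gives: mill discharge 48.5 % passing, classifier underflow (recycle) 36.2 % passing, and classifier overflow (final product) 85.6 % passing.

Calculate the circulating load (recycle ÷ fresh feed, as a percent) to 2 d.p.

CL = 301.63 %

Balance %-passing 150 µm (r = R/F):
(1+r)d = ru + o → r = (o−d)/(d−u)
r = (85.6 − 48.5)/(48.5 − 36.2) = 37.1/12.3 = 3.0163
CL = 100·r = 301.63 %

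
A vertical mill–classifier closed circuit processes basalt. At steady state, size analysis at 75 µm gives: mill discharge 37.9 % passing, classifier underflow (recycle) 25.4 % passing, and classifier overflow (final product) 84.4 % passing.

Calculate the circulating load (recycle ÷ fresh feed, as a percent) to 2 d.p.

CL = 372.00 %

Two-product formula at 75 µm:
(1+r)d = ru + o → r = (o−d)/(d−u)
r = (84.4 − 37.9)/(37.9 − 25.4) = 46.5/12.5 = 3.7200
CL = 100·r = 372.00 %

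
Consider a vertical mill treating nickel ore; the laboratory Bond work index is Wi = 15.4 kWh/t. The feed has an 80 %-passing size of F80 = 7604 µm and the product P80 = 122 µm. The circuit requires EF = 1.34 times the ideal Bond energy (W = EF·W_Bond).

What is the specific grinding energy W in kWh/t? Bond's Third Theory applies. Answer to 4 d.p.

W = 16.3165 kWh/t

W_Bond = 10·Wi·(1/√P₈₀ − 1/√F₈₀)
1/√122 = 0.090536;  1/√7604 = 0.011468
W = 10·15.4·(0.090536 − 0.011468) = 12.1765 kWh/t
With EF = 1.34: W = 12.1765·1.34 = 16.3165 kWh/t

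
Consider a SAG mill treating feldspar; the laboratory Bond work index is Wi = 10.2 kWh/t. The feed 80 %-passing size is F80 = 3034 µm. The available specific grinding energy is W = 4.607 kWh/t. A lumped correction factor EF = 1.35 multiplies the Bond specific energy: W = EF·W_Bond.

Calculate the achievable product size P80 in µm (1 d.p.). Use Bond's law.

P80 = 375.4 µm

W_Bond = 10·Wi·(1/√P₈₀ − 1/√F₈₀)
W_Bond = W / EF = 4.607 / 1.35 = 3.4126 kWh/t
P80^(−½) = W_Bond/(10 Wi) + F80^(−½)
  = 3.4126/(10·10.2) + 1/√3034 = 0.033457 + 0.018155 = 0.051612
P80 = (1/0.051612)² = 19.3755² = 375.41 µm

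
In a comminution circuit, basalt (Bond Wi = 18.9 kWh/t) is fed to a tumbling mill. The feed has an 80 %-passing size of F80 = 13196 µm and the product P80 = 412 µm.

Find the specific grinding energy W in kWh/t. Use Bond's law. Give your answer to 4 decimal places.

W = 10·Wi·[P80^(−½) − F80^(−½)]
1/√412 = 0.049266;  1/√13196 = 0.008705
W = 10·18.9·(0.049266 − 0.008705) = 7.6661 kWh/t

W = 7.6661 kWh/t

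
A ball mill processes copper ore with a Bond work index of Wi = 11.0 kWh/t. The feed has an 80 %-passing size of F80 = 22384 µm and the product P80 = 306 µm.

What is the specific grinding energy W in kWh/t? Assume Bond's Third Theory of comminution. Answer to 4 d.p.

W = 5.5531 kWh/t

W = 10·Wi·(P80^(-½) − F80^(-½))
1/√306 = 0.057166;  1/√22384 = 0.006684
W = 10·11.0·(0.057166 − 0.006684) = 5.5531 kWh/t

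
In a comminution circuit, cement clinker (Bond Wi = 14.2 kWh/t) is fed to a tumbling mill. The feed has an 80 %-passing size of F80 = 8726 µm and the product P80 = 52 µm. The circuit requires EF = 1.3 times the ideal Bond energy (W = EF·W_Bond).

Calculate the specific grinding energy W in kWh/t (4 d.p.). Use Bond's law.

Bond: W = 10·Wi·(1/√P80 − 1/√F80)
1/√52 = 0.138675;  1/√8726 = 0.010705
W = 10·14.2·(0.138675 − 0.010705) = 18.1717 kWh/t
Corrected W = EF·W_Bond = 1.3·18.1717 = 23.6232 kWh/t

W = 23.6232 kWh/t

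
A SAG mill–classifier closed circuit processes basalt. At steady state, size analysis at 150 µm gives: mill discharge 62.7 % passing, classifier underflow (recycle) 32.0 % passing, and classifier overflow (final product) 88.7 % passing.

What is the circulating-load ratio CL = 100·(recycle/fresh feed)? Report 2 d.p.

CL = 84.69 %

Two-product formula at 150 µm:
Fd + Rd = Ru + Fo ⇒ R/F = (o−d)/(d−u)
r = (88.7 − 62.7)/(62.7 − 32.0) = 26.0/30.7 = 0.8469
CL = 100·r = 84.69 %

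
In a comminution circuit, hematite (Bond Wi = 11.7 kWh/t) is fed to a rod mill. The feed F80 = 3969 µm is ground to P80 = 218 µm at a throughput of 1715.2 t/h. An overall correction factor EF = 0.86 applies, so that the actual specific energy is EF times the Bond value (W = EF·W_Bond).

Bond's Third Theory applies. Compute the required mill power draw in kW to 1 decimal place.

W = 10 Wi (1/√P80 − 1/√F80)  [Bond]
W = 10·11.7·(1/√218 − 1/√3969) = 10·11.7·(0.051856) = 6.0671 kWh/t
Corrected W = EF·W_Bond = 0.86·6.0671 = 5.2177 kWh/t
Power = W × throughput = 5.2177 kWh/t × 1715.2 t/h = 8949.4 kW

P = 8949.4 kW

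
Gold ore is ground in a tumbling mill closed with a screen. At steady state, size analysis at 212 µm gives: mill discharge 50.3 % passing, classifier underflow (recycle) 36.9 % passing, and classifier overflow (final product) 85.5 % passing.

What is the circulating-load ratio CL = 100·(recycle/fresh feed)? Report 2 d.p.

CL = 262.69 %

Mass balance on the −212 µm fraction:
d + r·d = r·u + o → r(d−u) = o−d
r = (85.5 − 50.3)/(50.3 − 36.9) = 35.2/13.4 = 2.6269
CL = 100·r = 262.69 %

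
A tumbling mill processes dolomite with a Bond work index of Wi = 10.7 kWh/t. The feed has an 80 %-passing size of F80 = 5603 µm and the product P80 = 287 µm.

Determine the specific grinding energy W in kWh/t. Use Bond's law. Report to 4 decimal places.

W = 4.8865 kWh/t

W = 10 Wi (1/√P80 − 1/√F80)  [Bond]
1/√287 = 0.059028;  1/√5603 = 0.013359
W = 10·10.7·(0.059028 − 0.013359) = 4.8865 kWh/t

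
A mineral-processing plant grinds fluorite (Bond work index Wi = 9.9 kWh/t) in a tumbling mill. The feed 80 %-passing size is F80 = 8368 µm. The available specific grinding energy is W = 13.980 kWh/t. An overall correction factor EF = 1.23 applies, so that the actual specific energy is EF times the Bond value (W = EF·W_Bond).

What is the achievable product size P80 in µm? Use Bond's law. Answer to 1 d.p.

W_Bond = 10·Wi·(1/√P₈₀ − 1/√F₈₀)
W_Bond = W / EF = 13.980 / 1.23 = 11.3659 kWh/t
⇒ 1/√P80 = W_Bond/(10·Wi) + 1/√F80
  = 11.3659/(10·9.9) + 1/√8368 = 0.114807 + 0.010932 = 0.125738
P80 = (1/0.125738)² = 7.9530² = 63.25 µm

P80 = 63.3 µm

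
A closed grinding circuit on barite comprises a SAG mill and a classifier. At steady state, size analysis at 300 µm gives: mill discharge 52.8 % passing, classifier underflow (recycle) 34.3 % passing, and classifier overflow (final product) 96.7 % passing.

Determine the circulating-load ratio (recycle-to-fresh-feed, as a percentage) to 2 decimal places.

CL = 237.30 %

Mass balance on the −300 µm fraction:
(1+r)d = ru + o → r = (o−d)/(d−u)
r = (96.7 − 52.8)/(52.8 − 34.3) = 43.9/18.5 = 2.3730
CL = 100·r = 237.30 %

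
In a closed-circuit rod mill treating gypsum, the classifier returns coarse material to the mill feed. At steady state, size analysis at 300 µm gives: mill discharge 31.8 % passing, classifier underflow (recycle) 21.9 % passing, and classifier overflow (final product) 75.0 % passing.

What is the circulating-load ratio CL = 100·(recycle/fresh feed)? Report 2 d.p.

Classifier node, passing 300 µm:
(1+r)d = ru + o → r = (o−d)/(d−u)
r = (75.0 − 31.8)/(31.8 − 21.9) = 43.2/9.9 = 4.3636
CL = 100·r = 436.36 %

CL = 436.36 %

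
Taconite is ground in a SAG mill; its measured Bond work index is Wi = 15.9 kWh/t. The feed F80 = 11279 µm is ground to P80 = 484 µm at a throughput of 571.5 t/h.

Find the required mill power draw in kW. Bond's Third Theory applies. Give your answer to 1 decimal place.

Bond:  W = 10 Wi (1/√P − 1/√F)
W = 10·15.9·(1/√484 − 1/√11279) = 10·15.9·(0.036039) = 5.7301 kWh/t
Power = W × throughput = 5.7301 kWh/t × 571.5 t/h = 3274.8 kW

P = 3274.8 kW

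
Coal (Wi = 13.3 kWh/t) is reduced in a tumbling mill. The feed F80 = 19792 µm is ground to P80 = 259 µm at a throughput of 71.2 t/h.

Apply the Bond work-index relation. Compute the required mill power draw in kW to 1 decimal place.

P = 521.1 kW

W = 10·Wi·(P80^(-½) − F80^(-½))
W = 10·13.3·(1/√259 − 1/√19792) = 10·13.3·(0.055029) = 7.3188 kWh/t
Mill draw = 7.3188 × 71.2 = 521.1 kW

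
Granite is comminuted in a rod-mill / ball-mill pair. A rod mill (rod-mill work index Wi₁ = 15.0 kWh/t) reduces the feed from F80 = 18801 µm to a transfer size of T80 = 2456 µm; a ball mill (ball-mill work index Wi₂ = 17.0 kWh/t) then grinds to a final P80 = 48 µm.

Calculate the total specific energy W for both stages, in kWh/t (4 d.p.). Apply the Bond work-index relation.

Bond: W = 10·Wi·(1/√P80 − 1/√F80)
Stage 1 (18801→2456 µm, Wi₁=15.0): W₁ = 10·15.0·(0.020178 − 0.007293) = 1.9328 kWh/t
Stage 2 (2456→48 µm, Wi₂=17.0): W₂ = 10·17.0·(0.144338 − 0.020178) = 21.1071 kWh/t
W = W₁ + W₂ = 1.9328 + 21.1071 = 23.0399 kWh/t

W = 23.0399 kWh/t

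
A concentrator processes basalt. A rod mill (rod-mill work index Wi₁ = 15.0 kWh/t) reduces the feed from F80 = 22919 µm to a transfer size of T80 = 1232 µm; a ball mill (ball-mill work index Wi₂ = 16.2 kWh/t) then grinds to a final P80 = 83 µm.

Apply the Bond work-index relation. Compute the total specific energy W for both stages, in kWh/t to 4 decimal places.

W = 10·Wi·(P80^(-½) − F80^(-½))
Stage 1 (22919→1232 µm, Wi₁=15.0): W₁ = 10·15.0·(0.028490 − 0.006605) = 3.2827 kWh/t
Stage 2 (1232→83 µm, Wi₂=16.2): W₂ = 10·16.2·(0.109764 − 0.028490) = 13.1664 kWh/t
W = W₁ + W₂ = 3.2827 + 13.1664 = 16.4491 kWh/t

W = 16.4491 kWh/t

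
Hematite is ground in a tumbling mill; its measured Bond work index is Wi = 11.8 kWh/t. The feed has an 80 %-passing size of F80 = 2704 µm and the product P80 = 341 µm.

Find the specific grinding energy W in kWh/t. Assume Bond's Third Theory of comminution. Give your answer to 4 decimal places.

W = 4.1208 kWh/t

W_Bond = 10·Wi·(1/√P₈₀ − 1/√F₈₀)
1/√341 = 0.054153;  1/√2704 = 0.019231
W = 10·11.8·(0.054153 − 0.019231) = 4.1208 kWh/t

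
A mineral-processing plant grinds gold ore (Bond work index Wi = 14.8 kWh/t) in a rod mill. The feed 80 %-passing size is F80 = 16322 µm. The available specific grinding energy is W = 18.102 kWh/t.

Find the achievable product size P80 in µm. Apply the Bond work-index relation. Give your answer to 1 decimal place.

P80 = 59.0 µm

W = 10 Wi (1/√P80 − 1/√F80)  [Bond]
P80^(−½) = W/(10 Wi) + F80^(−½)
  = 18.1020/(10·14.8) + 1/√16322 = 0.122311 + 0.007827 = 0.130138
P80 = (1/0.130138)² = 7.6841² = 59.05 µm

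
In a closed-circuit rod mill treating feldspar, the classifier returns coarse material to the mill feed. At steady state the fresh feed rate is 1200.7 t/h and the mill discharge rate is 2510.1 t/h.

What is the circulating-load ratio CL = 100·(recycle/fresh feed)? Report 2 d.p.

Steady state: M = F + R.
R = M − F = 2510.1 − 1200.7 = 1309.4 t/h
CL = 100·R/F = 100·1309.4/1200.7 = 109.05 %

CL = 109.05 %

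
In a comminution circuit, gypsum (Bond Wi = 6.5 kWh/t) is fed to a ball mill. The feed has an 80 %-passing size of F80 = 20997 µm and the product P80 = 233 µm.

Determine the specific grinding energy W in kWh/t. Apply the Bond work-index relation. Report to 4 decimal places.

Bond:  W = 10 Wi (1/√P − 1/√F)
1/√233 = 0.065512;  1/√20997 = 0.006901
W = 10·6.5·(0.065512 − 0.006901) = 3.8097 kWh/t

W = 3.8097 kWh/t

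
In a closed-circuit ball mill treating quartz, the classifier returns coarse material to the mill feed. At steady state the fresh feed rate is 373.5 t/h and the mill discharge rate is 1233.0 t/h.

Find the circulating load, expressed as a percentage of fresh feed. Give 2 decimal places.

CL = 230.12 %

Discharge = new feed + return, hence
R = M − F = 1233.0 − 373.5 = 859.5 t/h
CL = 100·R/F = 100·859.5/373.5 = 230.12 %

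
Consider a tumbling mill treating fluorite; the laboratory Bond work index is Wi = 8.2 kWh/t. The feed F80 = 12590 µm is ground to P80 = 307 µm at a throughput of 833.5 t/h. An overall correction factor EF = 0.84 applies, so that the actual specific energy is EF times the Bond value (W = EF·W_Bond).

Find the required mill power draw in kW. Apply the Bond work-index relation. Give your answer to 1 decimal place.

P = 2765.0 kW

W = 10 Wi / √P80 − 10 Wi / √F80
W = 10·8.2·(1/√307 − 1/√12590) = 10·8.2·(0.048161) = 3.9492 kWh/t
With EF = 0.84: W = 3.9492·0.84 = 3.3173 kWh/t
Mill draw = 3.3173 × 833.5 = 2765.0 kW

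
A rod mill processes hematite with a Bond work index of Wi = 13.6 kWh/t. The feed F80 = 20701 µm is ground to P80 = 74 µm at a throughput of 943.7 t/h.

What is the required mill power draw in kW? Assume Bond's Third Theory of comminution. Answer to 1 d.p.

P = 14027.6 kW

W = 10 Wi (P80^-0.5 − F80^-0.5)
W = 10·13.6·(1/√74 − 1/√20701) = 10·13.6·(0.109297) = 14.8644 kWh/t
P_mill = W·ṁ = 14.8644·943.7 = 14027.6 kW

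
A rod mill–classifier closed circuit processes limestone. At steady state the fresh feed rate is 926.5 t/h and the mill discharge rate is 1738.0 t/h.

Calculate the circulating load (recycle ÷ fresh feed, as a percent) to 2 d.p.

CL = 87.59 %

Steady state: M = F + R.
R = M − F = 1738.0 − 926.5 = 811.5 t/h
CL = 100·R/F = 100·811.5/926.5 = 87.59 %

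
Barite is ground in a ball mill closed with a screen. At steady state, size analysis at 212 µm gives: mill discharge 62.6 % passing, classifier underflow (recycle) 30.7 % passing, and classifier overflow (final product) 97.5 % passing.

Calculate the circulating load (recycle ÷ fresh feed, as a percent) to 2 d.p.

CL = 109.40 %

Mass balance on the −212 µm fraction:
r = (o − d)/(d − u)
r = (97.5 − 62.6)/(62.6 − 30.7) = 34.9/31.9 = 1.0940
CL = 100·r = 109.40 %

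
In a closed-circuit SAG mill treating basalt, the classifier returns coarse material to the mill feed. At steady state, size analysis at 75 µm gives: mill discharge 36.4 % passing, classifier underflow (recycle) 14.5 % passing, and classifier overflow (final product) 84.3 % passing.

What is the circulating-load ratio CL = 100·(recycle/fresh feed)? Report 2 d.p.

CL = 218.72 %

Balance %-passing 75 µm (r = R/F):
(1+r)·d = r·u + o ⇒ r = (o−d)/(d−u)
r = (84.3 − 36.4)/(36.4 − 14.5) = 47.9/21.9 = 2.1872
CL = 100·r = 218.72 %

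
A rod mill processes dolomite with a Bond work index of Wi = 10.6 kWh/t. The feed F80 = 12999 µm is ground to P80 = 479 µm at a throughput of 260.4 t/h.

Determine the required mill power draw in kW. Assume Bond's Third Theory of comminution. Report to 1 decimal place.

P = 1019.1 kW

Bond:  W = 10 Wi (1/√P − 1/√F)
W = 10·10.6·(1/√479 − 1/√12999) = 10·10.6·(0.036920) = 3.9135 kWh/t
Mill draw = 3.9135 × 260.4 = 1019.1 kW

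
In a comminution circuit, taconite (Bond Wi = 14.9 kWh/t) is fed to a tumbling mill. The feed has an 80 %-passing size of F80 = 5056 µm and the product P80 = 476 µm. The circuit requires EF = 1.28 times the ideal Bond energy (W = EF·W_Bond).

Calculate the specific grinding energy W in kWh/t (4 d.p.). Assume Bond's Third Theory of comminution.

W = 6.0594 kWh/t

W_Bond = 10·Wi·(1/√P₈₀ − 1/√F₈₀)
1/√476 = 0.045835;  1/√5056 = 0.014064
W = 10·14.9·(0.045835 − 0.014064) = 4.7339 kWh/t
Apply correction: 4.7339 × 1.28 = 6.0594 kWh/t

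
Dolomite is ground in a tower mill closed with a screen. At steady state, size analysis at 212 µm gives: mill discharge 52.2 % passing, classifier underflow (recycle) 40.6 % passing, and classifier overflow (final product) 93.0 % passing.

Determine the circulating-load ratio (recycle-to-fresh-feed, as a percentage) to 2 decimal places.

Balance %-passing 212 µm (r = R/F):
d + r·d = r·u + o → r(d−u) = o−d
r = (93.0 − 52.2)/(52.2 − 40.6) = 40.8/11.6 = 3.5172
CL = 100·r = 351.72 %

CL = 351.72 %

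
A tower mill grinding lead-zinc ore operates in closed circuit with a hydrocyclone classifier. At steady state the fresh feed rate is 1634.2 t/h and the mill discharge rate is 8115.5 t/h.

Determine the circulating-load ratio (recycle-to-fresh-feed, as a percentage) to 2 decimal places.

CL = 396.60 %

Steady state: M = F + R.
R = M − F = 8115.5 − 1634.2 = 6481.3 t/h
CL = 100·R/F = 100·6481.3/1634.2 = 396.60 %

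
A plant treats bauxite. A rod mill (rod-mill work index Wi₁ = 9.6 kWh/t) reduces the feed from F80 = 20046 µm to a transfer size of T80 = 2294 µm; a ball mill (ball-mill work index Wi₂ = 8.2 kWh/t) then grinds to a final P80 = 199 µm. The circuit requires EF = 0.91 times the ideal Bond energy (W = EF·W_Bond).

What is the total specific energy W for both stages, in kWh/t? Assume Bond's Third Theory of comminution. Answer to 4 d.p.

W = 10·Wi·(P80^(-½) − F80^(-½))
Stage 1 (20046→2294 µm, Wi₁=9.6): W₁ = 10·9.6·(0.020879 − 0.007063) = 1.3263 kWh/t
Stage 2 (2294→199 µm, Wi₂=8.2): W₂ = 10·8.2·(0.070888 − 0.020879) = 4.1008 kWh/t
W = W₁ + W₂ = 1.3263 + 4.1008 = 5.4271 kWh/t
Apply correction: 5.4271 × 0.91 = 4.9386 kWh/t

W = 4.9386 kWh/t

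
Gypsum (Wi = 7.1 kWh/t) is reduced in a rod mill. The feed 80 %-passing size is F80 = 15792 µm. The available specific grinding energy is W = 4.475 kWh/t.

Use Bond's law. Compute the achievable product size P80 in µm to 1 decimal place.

W = 10·Wi·[P80^(−½) − F80^(−½)]
1/√P80 = 1/√F80 + W/(10·Wi)
  = 4.4750/(10·7.1) + 1/√15792 = 0.063028 + 0.007958 = 0.070986
P80 = (1/0.070986)² = 14.0873² = 198.45 µm

P80 = 198.5 µm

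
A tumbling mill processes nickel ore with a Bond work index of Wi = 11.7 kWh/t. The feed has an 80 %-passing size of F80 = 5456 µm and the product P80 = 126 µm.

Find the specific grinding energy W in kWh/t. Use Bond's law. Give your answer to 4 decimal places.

W = 8.8392 kWh/t

W = 10 Wi (P80^-0.5 − F80^-0.5)
1/√126 = 0.089087;  1/√5456 = 0.013538
W = 10·11.7·(0.089087 − 0.013538) = 8.8392 kWh/t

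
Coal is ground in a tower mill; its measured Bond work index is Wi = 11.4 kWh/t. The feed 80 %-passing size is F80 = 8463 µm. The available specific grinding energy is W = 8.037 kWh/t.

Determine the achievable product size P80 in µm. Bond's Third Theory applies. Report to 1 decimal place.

W_Bond = 10·Wi·(1/√P₈₀ − 1/√F₈₀)
P80^-0.5 = F80^-0.5 + W/(10 Wi)
  = 8.0370/(10·11.4) + 1/√8463 = 0.070500 + 0.010870 = 0.081370
P80 = (1/0.081370)² = 12.2895² = 151.03 µm

P80 = 151.0 µm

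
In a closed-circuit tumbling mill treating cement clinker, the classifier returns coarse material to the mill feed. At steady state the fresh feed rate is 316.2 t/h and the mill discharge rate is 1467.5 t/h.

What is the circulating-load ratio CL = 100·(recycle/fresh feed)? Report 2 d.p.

Discharge = new feed + return, hence
R = M − F = 1467.5 − 316.2 = 1151.3 t/h
CL = 100·R/F = 100·1151.3/316.2 = 364.10 %

CL = 364.10 %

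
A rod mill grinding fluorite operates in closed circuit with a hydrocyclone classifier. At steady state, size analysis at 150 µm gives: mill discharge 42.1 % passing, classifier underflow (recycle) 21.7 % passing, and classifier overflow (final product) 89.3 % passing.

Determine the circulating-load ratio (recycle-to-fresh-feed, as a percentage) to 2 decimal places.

Balance %-passing 150 µm (r = R/F):
(1+r)d = ru + o → r = (o−d)/(d−u)
r = (89.3 − 42.1)/(42.1 − 21.7) = 47.2/20.4 = 2.3137
CL = 100·r = 231.37 %

CL = 231.37 %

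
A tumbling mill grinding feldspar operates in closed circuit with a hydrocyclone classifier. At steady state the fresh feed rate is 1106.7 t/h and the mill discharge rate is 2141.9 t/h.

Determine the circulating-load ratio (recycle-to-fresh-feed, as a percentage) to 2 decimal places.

CL = 93.54 %

Steady state: M = F + R.
R = M − F = 2141.9 − 1106.7 = 1035.2 t/h
CL = 100·R/F = 100·1035.2/1106.7 = 93.54 %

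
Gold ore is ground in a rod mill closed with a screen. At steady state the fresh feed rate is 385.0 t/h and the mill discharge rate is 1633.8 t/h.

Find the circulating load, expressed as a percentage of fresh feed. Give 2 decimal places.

CL = 324.36 %

Discharge = new feed + return, hence
R = M − F = 1633.8 − 385.0 = 1248.8 t/h
CL = 100·R/F = 100·1248.8/385.0 = 324.36 %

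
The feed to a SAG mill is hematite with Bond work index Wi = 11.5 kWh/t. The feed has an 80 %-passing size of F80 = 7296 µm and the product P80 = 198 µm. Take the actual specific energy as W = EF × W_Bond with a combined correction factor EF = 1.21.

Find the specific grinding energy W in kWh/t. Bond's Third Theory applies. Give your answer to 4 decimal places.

Bond: W = 10·Wi·(1/√P80 − 1/√F80)
1/√198 = 0.071067;  1/√7296 = 0.011707
W = 10·11.5·(0.071067 − 0.011707) = 6.8264 kWh/t
Corrected W = EF·W_Bond = 1.21·6.8264 = 8.2599 kWh/t

W = 8.2599 kWh/t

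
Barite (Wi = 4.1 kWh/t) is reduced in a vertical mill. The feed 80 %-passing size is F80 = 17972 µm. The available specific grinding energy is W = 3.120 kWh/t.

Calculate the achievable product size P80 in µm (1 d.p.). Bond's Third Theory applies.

W = 10 Wi (P80^-0.5 − F80^-0.5)
1/√P80 = 1/√F80 + W/(10·Wi)
  = 3.1200/(10·4.1) + 1/√17972 = 0.076098 + 0.007459 = 0.083557
P80 = (1/0.083557)² = 11.9679² = 143.23 µm

P80 = 143.2 µm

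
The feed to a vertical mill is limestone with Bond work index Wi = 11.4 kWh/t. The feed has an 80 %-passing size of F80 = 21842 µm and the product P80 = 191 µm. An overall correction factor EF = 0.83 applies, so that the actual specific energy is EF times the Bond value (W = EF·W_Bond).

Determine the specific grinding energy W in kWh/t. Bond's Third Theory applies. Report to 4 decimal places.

Bond: W = 10·Wi·(1/√P80 − 1/√F80)
1/√191 = 0.072357;  1/√21842 = 0.006766
W = 10·11.4·(0.072357 − 0.006766) = 7.4774 kWh/t
W_actual = 0.83 × 7.4774 = 6.2062 kWh/t

W = 6.2062 kWh/t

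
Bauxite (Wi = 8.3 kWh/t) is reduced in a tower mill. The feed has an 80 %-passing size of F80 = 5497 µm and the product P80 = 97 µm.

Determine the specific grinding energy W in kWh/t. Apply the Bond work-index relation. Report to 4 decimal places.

W = 10·Wi·(P80^(-½) − F80^(-½))
1/√97 = 0.101535;  1/√5497 = 0.013488
W = 10·8.3·(0.101535 − 0.013488) = 7.3079 kWh/t

W = 7.3079 kWh/t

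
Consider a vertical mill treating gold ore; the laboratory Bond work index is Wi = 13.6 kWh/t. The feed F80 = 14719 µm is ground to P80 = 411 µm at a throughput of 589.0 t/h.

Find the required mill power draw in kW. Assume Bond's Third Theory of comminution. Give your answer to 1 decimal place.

P = 3291.0 kW

W = 10·Wi·[P80^(−½) − F80^(−½)]
W = 10·13.6·(1/√411 − 1/√14719) = 10·13.6·(0.041084) = 5.5874 kWh/t
Power = W × throughput = 5.5874 kWh/t × 589.0 t/h = 3291.0 kW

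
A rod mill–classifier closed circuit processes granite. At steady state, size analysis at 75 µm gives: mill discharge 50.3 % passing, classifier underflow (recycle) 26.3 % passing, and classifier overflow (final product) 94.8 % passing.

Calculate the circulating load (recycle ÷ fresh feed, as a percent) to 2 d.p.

CL = 185.42 %

Let r = R/F. Size balance at 75 µm:
Fd + Rd = Ru + Fo ⇒ R/F = (o−d)/(d−u)
r = (94.8 − 50.3)/(50.3 − 26.3) = 44.5/24.0 = 1.8542
CL = 100·r = 185.42 %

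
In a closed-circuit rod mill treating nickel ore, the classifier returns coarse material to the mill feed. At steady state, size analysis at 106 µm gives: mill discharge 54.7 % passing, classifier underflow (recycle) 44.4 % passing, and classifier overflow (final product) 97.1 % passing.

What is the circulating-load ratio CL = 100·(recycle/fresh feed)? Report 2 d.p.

Let r = R/F. Size balance at 106 µm:
r = (o − d)/(d − u)
r = (97.1 − 54.7)/(54.7 − 44.4) = 42.4/10.3 = 4.1165
CL = 100·r = 411.65 %

CL = 411.65 %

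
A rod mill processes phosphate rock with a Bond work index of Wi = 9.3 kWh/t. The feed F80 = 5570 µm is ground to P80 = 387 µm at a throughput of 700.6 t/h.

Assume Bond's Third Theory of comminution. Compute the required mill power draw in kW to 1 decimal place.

Bond: W = 10·Wi·(1/√P80 − 1/√F80)
W = 10·9.3·(1/√387 − 1/√5570) = 10·9.3·(0.037434) = 3.4813 kWh/t
P = W·T = 3.4813·700.6 = 2439.0 kW

P = 2439.0 kW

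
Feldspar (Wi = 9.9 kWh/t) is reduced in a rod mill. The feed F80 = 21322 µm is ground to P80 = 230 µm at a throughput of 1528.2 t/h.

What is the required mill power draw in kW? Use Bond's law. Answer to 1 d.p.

P = 8939.8 kW

W = 10 Wi (1/√P80 − 1/√F80)  [Bond]
W = 10·9.9·(1/√230 − 1/√21322) = 10·9.9·(0.059090) = 5.8499 kWh/t
P = W·T = 5.8499·1528.2 = 8939.8 kW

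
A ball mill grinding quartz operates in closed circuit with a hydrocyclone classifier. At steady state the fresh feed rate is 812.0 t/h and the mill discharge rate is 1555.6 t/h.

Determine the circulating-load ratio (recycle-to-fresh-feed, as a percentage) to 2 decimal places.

Steady state: M = F + R.
R = M − F = 1555.6 − 812.0 = 743.6 t/h
CL = 100·R/F = 100·743.6/812.0 = 91.58 %

CL = 91.58 %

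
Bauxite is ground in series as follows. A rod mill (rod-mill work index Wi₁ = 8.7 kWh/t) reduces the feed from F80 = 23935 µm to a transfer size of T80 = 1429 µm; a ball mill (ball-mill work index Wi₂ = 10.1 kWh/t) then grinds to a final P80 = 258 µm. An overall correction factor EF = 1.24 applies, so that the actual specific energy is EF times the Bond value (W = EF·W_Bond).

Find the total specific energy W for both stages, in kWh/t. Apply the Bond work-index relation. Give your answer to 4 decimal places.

W = 10·Wi·[P80^(−½) − F80^(−½)]
Stage 1 (23935→1429 µm, Wi₁=8.7): W₁ = 10·8.7·(0.026454 − 0.006464) = 1.7391 kWh/t
Stage 2 (1429→258 µm, Wi₂=10.1): W₂ = 10·10.1·(0.062257 − 0.026454) = 3.6162 kWh/t
W = W₁ + W₂ = 1.7391 + 3.6162 = 5.3553 kWh/t
Corrected W = EF·W_Bond = 1.24·5.3553 = 6.6406 kWh/t

W = 6.6406 kWh/t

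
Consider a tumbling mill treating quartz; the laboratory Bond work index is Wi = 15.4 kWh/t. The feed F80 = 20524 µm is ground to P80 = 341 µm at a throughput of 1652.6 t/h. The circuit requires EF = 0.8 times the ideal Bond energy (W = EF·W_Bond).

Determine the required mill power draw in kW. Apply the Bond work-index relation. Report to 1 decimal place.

Bond:  W = 10 Wi (1/√P − 1/√F)
W = 10·15.4·(1/√341 − 1/√20524) = 10·15.4·(0.047173) = 7.2646 kWh/t
Apply correction: 7.2646 × 0.8 = 5.8117 kWh/t
P = W·T = 5.8117·1652.6 = 9604.4 kW

P = 9604.4 kW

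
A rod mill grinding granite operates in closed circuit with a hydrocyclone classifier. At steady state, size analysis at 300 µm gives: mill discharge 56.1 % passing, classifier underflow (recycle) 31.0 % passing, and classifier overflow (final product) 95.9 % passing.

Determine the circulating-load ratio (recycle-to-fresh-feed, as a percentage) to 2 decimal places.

Two-product formula at 300 µm:
Fd + Rd = Ru + Fo ⇒ R/F = (o−d)/(d−u)
r = (95.9 − 56.1)/(56.1 − 31.0) = 39.8/25.1 = 1.5857
CL = 100·r = 158.57 %

CL = 158.57 %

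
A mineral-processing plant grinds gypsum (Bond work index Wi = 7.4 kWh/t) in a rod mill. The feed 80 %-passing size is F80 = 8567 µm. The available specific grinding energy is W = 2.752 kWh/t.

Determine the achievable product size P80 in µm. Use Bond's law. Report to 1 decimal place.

P80 = 434.2 µm

W_Bond = 10·Wi·(1/√P₈₀ − 1/√F₈₀)
⇒ 1/√P80 = W/(10 Wi) + 1/√F80
  = 2.7520/(10·7.4) + 1/√8567 = 0.037189 + 0.010804 = 0.047993
P80 = (1/0.047993)² = 20.8363² = 434.15 µm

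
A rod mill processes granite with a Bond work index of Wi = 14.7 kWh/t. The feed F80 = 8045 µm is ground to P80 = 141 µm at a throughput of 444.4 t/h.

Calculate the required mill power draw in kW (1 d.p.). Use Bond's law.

P = 4773.2 kW

Bond: W = 10·Wi·(1/√P80 − 1/√F80)
W = 10·14.7·(1/√141 − 1/√8045) = 10·14.7·(0.073066) = 10.7407 kWh/t
Power = W × throughput = 10.7407 kWh/t × 444.4 t/h = 4773.2 kW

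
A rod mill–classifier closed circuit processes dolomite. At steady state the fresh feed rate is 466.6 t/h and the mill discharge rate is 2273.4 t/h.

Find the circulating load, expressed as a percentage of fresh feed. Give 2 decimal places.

CL = 387.23 %

Mill node: discharge = fresh + recycle.
R = M − F = 2273.4 − 466.6 = 1806.8 t/h
CL = 100·R/F = 100·1806.8/466.6 = 387.23 %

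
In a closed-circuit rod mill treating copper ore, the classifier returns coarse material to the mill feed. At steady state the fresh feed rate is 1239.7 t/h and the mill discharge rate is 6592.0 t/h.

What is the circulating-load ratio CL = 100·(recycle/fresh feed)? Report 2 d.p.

Discharge = new feed + return, hence
R = M − F = 6592.0 − 1239.7 = 5352.3 t/h
CL = 100·R/F = 100·5352.3/1239.7 = 431.74 %

CL = 431.74 %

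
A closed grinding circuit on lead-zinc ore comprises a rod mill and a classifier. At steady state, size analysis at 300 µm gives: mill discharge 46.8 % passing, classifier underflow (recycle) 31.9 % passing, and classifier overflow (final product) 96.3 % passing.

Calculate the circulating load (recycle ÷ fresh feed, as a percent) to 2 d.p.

Mass balance on the −300 µm fraction:
(1+r)d = ru + o → r = (o−d)/(d−u)
r = (96.3 − 46.8)/(46.8 − 31.9) = 49.5/14.9 = 3.3221
CL = 100·r = 332.21 %

CL = 332.21 %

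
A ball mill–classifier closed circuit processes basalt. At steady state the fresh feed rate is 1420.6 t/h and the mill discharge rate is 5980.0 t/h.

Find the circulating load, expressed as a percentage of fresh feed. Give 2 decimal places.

CL = 320.95 %

Steady state: M = F + R.
R = M − F = 5980.0 − 1420.6 = 4559.4 t/h
CL = 100·R/F = 100·4559.4/1420.6 = 320.95 %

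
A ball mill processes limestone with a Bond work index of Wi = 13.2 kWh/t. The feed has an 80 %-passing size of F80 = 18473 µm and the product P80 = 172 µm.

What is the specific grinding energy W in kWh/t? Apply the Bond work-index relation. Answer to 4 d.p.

W = 10 Wi (P80^-0.5 − F80^-0.5)
1/√172 = 0.076249;  1/√18473 = 0.007358
W = 10·13.2·(0.076249 − 0.007358) = 9.0937 kWh/t

W = 9.0937 kWh/t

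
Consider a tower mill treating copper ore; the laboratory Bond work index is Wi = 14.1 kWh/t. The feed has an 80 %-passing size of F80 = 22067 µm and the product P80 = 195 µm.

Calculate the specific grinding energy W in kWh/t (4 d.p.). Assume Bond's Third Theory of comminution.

W = 9.1480 kWh/t

W = 10 Wi (1/√P80 − 1/√F80)  [Bond]
1/√195 = 0.071611;  1/√22067 = 0.006732
W = 10·14.1·(0.071611 − 0.006732) = 9.1480 kWh/t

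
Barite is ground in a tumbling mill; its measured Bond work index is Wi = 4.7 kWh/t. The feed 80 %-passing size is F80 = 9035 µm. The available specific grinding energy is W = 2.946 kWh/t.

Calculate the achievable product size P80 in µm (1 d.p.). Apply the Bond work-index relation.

P80 = 186.6 µm

W = 10·Wi·(P80^(-½) − F80^(-½))
P80^-0.5 = F80^-0.5 + W/(10 Wi)
  = 2.9460/(10·4.7) + 1/√9035 = 0.062681 + 0.010520 = 0.073201
P80 = (1/0.073201)² = 13.6610² = 186.62 µm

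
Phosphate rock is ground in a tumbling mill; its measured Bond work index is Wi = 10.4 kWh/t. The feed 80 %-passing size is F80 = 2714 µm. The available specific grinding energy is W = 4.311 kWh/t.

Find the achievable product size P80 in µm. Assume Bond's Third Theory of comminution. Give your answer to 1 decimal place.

P80 = 271.9 µm

W = 10 Wi (1/√P80 − 1/√F80)  [Bond]
P80^(−½) = W/(10 Wi) + F80^(−½)
  = 4.3110/(10·10.4) + 1/√2714 = 0.041452 + 0.019195 = 0.060647
P80 = (1/0.060647)² = 16.4888² = 271.88 µm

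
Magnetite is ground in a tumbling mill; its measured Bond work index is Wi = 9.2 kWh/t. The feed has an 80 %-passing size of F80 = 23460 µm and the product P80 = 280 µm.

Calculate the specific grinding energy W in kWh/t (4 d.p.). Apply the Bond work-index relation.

W = 4.8974 kWh/t

Bond: W = 10·Wi·(1/√P80 − 1/√F80)
1/√280 = 0.059761;  1/√23460 = 0.006529
W = 10·9.2·(0.059761 − 0.006529) = 4.8974 kWh/t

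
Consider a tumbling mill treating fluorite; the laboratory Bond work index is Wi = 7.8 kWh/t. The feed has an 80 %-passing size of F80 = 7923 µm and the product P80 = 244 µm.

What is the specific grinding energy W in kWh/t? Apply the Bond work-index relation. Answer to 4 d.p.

W = 4.1171 kWh/t

W = 10 Wi / √P80 − 10 Wi / √F80
1/√244 = 0.064018;  1/√7923 = 0.011235
W = 10·7.8·(0.064018 − 0.011235) = 4.1171 kWh/t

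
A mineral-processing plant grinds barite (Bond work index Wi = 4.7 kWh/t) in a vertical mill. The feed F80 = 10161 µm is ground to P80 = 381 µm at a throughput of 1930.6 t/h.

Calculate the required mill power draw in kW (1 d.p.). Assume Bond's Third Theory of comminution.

W = 10 Wi (P80^-0.5 − F80^-0.5)
W = 10·4.7·(1/√381 − 1/√10161) = 10·4.7·(0.041311) = 1.9416 kWh/t
P_mill = W·ṁ = 1.9416·1930.6 = 3748.5 kW

P = 3748.5 kW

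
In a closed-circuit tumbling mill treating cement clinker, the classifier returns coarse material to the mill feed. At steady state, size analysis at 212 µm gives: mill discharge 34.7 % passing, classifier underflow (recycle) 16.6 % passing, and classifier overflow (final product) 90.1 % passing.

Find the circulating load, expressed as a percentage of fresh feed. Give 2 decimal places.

Balance %-passing 212 µm (r = R/F):
(1+r)·d = r·u + o ⇒ r = (o−d)/(d−u)
r = (90.1 − 34.7)/(34.7 − 16.6) = 55.4/18.1 = 3.0608
CL = 100·r = 306.08 %

CL = 306.08 %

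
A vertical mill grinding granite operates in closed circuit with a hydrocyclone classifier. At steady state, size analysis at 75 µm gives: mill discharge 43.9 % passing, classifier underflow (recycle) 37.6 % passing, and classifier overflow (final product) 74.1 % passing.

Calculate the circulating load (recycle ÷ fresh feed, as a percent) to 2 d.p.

Mass balance on the −75 µm fraction:
(1+r)d = ru + o → r = (o−d)/(d−u)
r = (74.1 − 43.9)/(43.9 − 37.6) = 30.2/6.3 = 4.7937
CL = 100·r = 479.37 %

CL = 479.37 %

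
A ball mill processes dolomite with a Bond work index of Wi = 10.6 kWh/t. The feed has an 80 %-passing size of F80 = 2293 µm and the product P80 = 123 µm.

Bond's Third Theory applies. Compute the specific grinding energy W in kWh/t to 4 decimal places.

W = 7.3441 kWh/t

Bond:  W = 10 Wi (1/√P − 1/√F)
1/√123 = 0.090167;  1/√2293 = 0.020883
W = 10·10.6·(0.090167 − 0.020883) = 7.3441 kWh/t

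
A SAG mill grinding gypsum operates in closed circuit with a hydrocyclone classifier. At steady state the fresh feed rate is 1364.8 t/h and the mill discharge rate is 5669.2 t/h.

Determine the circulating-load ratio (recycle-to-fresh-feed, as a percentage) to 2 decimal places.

Mill node: discharge = fresh + recycle.
R = M − F = 5669.2 − 1364.8 = 4304.4 t/h
CL = 100·R/F = 100·4304.4/1364.8 = 315.39 %

CL = 315.39 %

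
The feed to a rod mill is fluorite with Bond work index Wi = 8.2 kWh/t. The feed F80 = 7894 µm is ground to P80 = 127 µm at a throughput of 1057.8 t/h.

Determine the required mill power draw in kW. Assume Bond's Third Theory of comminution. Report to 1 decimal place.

P = 6720.6 kW

W = 10·Wi·[P80^(−½) − F80^(−½)]
W = 10·8.2·(1/√127 − 1/√7894) = 10·8.2·(0.077480) = 6.3534 kWh/t
Power = W × throughput = 6.3534 kWh/t × 1057.8 t/h = 6720.6 kW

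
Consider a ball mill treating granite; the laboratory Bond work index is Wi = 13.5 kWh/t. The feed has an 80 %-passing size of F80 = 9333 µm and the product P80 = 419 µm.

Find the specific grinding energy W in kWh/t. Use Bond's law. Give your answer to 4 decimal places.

W_Bond = 10·Wi·(1/√P₈₀ − 1/√F₈₀)
1/√419 = 0.048853;  1/√9333 = 0.010351
W = 10·13.5·(0.048853 − 0.010351) = 5.1978 kWh/t

W = 5.1978 kWh/t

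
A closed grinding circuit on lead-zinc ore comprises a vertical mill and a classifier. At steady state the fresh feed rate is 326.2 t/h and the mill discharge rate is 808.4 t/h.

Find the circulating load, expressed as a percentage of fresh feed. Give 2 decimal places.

M = F + R at steady state, so:
R = M − F = 808.4 − 326.2 = 482.2 t/h
CL = 100·R/F = 100·482.2/326.2 = 147.82 %

CL = 147.82 %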